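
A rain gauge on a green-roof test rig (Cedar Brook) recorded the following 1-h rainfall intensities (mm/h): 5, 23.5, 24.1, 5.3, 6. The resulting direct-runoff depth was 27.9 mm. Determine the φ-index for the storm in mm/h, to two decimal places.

Only the 2 blocks with intensity above φ contribute runoff: 23.5, 24.1 mm/h.
Σ(I−φ)·Δt = d  ⇒  (23.5+24.1 − 2φ)·1 = 27.9
φ = (47.60 − 27.9/1) / 2 = 9.85 mm/h.

φ ≈ 9.85 mm/h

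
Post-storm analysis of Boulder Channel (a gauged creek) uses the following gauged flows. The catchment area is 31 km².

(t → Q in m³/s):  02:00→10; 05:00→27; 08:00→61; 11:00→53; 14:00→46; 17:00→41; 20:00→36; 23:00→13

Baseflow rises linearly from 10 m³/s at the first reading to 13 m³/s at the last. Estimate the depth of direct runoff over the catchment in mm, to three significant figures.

Direct runoff: 0.00, 16.57, 50.14, 41.71, 34.29, 28.86, 23.43, 0.00 m³/s; ΣQ_DR = 195.0 m³/s.
V = ΣQ_DR · Δt = 195.0 × 10800 s = 2.106 × 10^6 m³.
Over A = 31 km², depth = V / A = 67.9 mm.

d ≈ 67.9 mm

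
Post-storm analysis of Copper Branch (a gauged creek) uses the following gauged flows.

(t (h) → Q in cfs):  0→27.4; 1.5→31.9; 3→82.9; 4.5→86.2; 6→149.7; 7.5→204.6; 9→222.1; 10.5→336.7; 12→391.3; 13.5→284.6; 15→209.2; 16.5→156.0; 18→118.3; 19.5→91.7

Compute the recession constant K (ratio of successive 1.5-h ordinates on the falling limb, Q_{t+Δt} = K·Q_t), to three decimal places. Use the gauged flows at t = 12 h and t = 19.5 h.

Using the recession-limb readings at t = 12 h and t = 19.5 h: Q falls from 391.3 to 91.7 cfs over 5 intervals.
K = (Q₂/Q₁)^(1/5) = (91.7/391.3)^(1/5) = 0.748.

K ≈ 0.748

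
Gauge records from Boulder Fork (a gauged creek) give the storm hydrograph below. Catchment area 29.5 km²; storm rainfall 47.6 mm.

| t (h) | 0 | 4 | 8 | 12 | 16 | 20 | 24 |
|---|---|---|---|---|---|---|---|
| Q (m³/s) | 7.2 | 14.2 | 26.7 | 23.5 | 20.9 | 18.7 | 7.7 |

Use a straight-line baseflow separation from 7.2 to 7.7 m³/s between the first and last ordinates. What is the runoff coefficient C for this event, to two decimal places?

ΣQ_DR = 66.75 m³/s; V = ΣQ_DR·Δt = 9.612 × 10^5 m³.
Runoff depth d = V / A = 32.58 mm.
C = d / P = 32.58 / 47.6 = 0.68.

C ≈ 0.68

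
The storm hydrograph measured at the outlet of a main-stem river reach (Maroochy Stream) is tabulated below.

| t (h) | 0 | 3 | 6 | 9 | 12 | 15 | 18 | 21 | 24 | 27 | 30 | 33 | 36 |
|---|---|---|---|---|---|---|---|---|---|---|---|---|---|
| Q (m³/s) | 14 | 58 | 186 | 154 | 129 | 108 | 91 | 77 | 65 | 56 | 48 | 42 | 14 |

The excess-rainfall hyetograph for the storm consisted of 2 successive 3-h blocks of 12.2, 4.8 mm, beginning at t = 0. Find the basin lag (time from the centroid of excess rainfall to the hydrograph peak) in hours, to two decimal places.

t_L ≈ 3.65 h

Centroid of excess rainfall: t_c = Σ P_i·t̄_i / ΣP_i = 2.3471 h (block centres at 1.5, 4.5 h).
Hydrograph peak occurs at t = 6 h, so basin lag t_L = 6 − 2.3471 = 3.65 h.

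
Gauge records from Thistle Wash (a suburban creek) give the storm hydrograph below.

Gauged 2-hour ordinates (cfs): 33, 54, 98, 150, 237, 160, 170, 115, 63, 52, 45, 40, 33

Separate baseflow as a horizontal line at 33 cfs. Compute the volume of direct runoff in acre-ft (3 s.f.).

Direct-runoff ordinates (Q − Q_b): 0.0, 21.0, 65.0, 117.0, 204.0, 127.0, 137.0, 82.0, 30.0, 19.0, 12.0, 7.0, 0.0 cfs.
ΣQ_DR = 821.0 cfs.
With Δt = 2 h = 7200 s, V = ΣQ_DR · Δt = 821.0 × 7200 = 5.91 × 10^6 ft³ = 136 acre-ft.

V ≈ 136 acre-ft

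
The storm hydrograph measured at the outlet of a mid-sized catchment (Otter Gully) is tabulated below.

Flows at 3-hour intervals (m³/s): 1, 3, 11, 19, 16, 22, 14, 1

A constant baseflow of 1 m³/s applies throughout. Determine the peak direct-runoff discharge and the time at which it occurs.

Q_p = 21.0 m³/s at t = 15 h

Subtracting baseflow gives direct-runoff ordinates: 0.0, 2.0, 10.0, 18.0, 15.0, 21.0, 13.0, 0.0 m³/s.
The maximum is 21.0 m³/s, occurring at the reading for t = 15 h.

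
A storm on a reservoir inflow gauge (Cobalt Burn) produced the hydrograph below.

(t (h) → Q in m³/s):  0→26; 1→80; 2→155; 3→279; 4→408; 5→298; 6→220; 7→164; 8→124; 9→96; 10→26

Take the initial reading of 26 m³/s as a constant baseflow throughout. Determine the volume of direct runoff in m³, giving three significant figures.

Direct-runoff ordinates (Q − Q_b): 0.0, 54.0, 129.0, 253.0, 382.0, 272.0, 194.0, 138.0, 98.0, 70.0, 0.0 m³/s.
ΣQ_DR = 1590 m³/s.
With Δt = 1 h = 3600 s, V = ΣQ_DR · Δt = 1590 × 3600 = 5.72 × 10^6 m³.

V ≈ 5.72 × 10^6 m³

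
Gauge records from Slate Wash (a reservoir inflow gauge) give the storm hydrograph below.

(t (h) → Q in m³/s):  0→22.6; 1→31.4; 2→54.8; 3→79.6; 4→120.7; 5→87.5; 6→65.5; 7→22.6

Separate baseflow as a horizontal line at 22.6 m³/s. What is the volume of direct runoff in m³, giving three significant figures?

V ≈ 1.09 × 10^6 m³

Direct-runoff ordinates (Q − Q_b): 0.0, 8.8, 32.2, 57.0, 98.1, 64.9, 42.9, 0.0 m³/s.
ΣQ_DR = 303.9 m³/s.
With Δt = 1 h = 3600 s, V = ΣQ_DR · Δt = 303.9 × 3600 = 1.09 × 10^6 m³.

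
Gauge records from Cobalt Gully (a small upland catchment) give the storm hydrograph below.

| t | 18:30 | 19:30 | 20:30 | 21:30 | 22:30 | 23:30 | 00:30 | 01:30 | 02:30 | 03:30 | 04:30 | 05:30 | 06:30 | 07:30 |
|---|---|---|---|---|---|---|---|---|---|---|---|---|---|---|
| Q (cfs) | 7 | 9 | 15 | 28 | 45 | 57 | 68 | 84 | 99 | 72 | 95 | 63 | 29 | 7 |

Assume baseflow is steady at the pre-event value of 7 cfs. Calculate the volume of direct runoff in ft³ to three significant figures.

Direct-runoff ordinates (Q − Q_b): 0.0, 2.0, 8.0, 21.0, 38.0, 50.0, 61.0, 77.0, 92.0, 65.0, 88.0, 56.0, 22.0, 0.0 cfs.
ΣQ_DR = 580.0 cfs.
With Δt = 1 h = 3600 s, V = ΣQ_DR · Δt = 580.0 × 3600 = 2.09 × 10^6 ft³.

V ≈ 2.09 × 10^6 ft³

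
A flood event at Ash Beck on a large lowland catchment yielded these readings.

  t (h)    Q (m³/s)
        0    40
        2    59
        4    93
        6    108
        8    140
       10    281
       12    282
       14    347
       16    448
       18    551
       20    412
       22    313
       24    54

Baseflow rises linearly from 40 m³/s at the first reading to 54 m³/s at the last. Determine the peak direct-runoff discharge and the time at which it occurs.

Subtracting baseflow gives direct-runoff ordinates: 0.00, 17.83, 50.67, 64.50, 95.33, 235.17, 235.00, 298.83, 398.67, 500.50, 360.33, 260.17, 0.00 m³/s.
The maximum is 500.50 m³/s, occurring at the reading for t = 18 h.

Q_p = 500.50 m³/s at t = 18 h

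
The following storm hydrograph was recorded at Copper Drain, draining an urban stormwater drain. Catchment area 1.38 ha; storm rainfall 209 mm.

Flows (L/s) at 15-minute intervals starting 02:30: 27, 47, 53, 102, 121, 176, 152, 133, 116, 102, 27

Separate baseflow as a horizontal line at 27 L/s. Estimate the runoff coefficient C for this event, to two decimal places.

C ≈ 0.24

ΣQ_DR = 759.0 L/s; V = ΣQ_DR·Δt = 6.831 × 10^5 L.
Runoff depth d = V / A = 49.50 mm.
C = d / P = 49.50 / 209 = 0.24.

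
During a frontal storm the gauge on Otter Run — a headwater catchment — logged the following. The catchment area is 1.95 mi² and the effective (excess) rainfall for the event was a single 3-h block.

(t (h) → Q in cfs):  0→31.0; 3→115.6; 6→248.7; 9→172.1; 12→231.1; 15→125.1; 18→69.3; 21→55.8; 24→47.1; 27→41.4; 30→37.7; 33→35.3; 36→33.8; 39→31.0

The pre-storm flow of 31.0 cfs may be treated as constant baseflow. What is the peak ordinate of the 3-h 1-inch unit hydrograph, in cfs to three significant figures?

Direct runoff: 0.0, 84.6, 217.7, 141.1, 200.1, 94.1, 38.3, 24.8, 16.1, 10.4, 6.7, 4.3, 2.8, 0.0 cfs; ΣQ_DR = 841.0 cfs, peak = 217.7 cfs.
Runoff depth d = ΣQ_DR·Δt / A = 841.0 × 10800 / (1.95 mi²) = 2.005 in.
The 1-inch UH is the DRH scaled by (1 in)/d, so U_p = 217.7 × 1/2.005 = 109 cfs.

U_p ≈ 109 cfs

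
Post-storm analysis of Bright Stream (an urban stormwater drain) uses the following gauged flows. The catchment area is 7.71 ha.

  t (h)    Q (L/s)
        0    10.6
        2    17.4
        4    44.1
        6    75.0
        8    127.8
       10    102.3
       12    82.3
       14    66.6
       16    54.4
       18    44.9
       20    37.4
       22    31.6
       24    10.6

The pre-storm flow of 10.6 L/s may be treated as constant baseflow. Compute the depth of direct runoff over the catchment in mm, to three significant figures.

Direct runoff: 0.0, 6.8, 33.5, 64.4, 117.2, 91.7, 71.7, 56.0, 43.8, 34.3, 26.8, 21.0, 0.0 L/s; ΣQ_DR = 567.2 L/s.
V = ΣQ_DR · Δt = 567.2 × 7200 s = 4.084 × 10^6 L.
Over A = 7.71 ha, depth = V / A = 53.0 mm.

d ≈ 53.0 mm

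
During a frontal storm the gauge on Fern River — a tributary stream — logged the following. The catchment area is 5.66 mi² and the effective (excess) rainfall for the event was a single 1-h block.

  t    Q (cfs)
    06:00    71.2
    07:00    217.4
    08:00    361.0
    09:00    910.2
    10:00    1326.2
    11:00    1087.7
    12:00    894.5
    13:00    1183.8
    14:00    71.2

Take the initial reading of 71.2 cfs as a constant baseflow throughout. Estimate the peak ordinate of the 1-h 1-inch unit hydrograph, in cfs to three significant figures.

Direct runoff: 0.0, 146.2, 289.8, 839.0, 1255.0, 1016.5, 823.3, 1112.6, 0.0 cfs; ΣQ_DR = 5482 cfs, peak = 1255.0 cfs.
Runoff depth d = ΣQ_DR·Δt / A = 5482 × 3600 / (5.66 mi²) = 1.501 in.
The 1-inch UH is the DRH scaled by (1 in)/d, so U_p = 1255.0 × 1/1.501 = 836 cfs.

U_p ≈ 836 cfs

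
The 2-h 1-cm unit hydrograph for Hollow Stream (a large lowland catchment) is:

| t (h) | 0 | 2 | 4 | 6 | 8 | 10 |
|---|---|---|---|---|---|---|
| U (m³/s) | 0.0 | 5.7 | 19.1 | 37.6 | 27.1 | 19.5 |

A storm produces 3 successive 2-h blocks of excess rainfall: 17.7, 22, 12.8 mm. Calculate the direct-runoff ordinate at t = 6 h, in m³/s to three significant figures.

Q ≈ 116 m³/s

By discrete convolution, Q_j = Σ (P_i / 10 mm) · U_{j−i}.
At t = 6 h (j=3): Q = (17.7/10)·37.6 + (22/10)·19.1 + (12.8/10)·5.7 = 116 m³/s.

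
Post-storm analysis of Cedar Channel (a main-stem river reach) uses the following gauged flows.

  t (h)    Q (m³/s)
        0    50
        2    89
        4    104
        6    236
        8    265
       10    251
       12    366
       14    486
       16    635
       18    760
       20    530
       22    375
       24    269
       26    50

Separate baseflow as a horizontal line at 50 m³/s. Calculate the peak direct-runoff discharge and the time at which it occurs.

Subtracting baseflow gives direct-runoff ordinates: 0.0, 39.0, 54.0, 186.0, 215.0, 201.0, 316.0, 436.0, 585.0, 710.0, 480.0, 325.0, 219.0, 0.0 m³/s.
The maximum is 710.0 m³/s, occurring at the reading for t = 18 h.

Q_p = 710.0 m³/s at t = 18 h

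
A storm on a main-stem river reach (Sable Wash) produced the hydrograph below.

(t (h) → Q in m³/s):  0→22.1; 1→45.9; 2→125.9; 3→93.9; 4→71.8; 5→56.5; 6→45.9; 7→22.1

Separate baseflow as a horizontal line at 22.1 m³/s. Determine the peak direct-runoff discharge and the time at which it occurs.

Subtracting baseflow gives direct-runoff ordinates: 0.0, 23.8, 103.8, 71.8, 49.7, 34.4, 23.8, 0.0 m³/s.
The maximum is 103.8 m³/s, occurring at the reading for t = 2 h.

Q_p = 103.8 m³/s at t = 2 h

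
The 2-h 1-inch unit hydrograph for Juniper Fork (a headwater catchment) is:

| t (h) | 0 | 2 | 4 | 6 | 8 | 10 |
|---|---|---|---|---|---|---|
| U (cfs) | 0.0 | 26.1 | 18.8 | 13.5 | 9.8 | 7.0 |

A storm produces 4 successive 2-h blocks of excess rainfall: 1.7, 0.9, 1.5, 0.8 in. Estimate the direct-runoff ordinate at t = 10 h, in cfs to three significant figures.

By discrete convolution, Q_j = Σ (P_i / 1 in) · U_{j−i}.
At t = 10 h (j=5): Q = (1.7/1)·7.0 + (0.9/1)·9.8 + (1.5/1)·13.5 + (0.8/1)·18.8 = 56.0 cfs.

Q ≈ 56.0 cfs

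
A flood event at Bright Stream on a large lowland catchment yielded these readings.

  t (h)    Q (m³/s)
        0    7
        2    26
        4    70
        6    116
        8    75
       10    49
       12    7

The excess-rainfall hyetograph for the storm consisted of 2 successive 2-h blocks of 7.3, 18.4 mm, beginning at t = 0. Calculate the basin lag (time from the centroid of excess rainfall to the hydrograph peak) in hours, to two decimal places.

Centroid of excess rainfall: t_c = Σ P_i·t̄_i / ΣP_i = 2.4319 h (block centres at 1, 3 h).
Hydrograph peak occurs at t = 6 h, so basin lag t_L = 6 − 2.4319 = 3.57 h.

t_L ≈ 3.57 h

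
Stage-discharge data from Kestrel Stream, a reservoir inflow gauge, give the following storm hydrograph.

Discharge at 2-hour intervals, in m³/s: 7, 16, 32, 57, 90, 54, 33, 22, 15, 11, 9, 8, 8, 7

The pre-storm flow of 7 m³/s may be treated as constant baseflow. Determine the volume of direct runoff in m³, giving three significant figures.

Direct-runoff ordinates (Q − Q_b): 0.0, 9.0, 25.0, 50.0, 83.0, 47.0, 26.0, 15.0, 8.0, 4.0, 2.0, 1.0, 1.0, 0.0 m³/s.
ΣQ_DR = 271.0 m³/s.
With Δt = 2 h = 7200 s, V = ΣQ_DR · Δt = 271.0 × 7200 = 1.95 × 10^6 m³.

V ≈ 1.95 × 10^6 m³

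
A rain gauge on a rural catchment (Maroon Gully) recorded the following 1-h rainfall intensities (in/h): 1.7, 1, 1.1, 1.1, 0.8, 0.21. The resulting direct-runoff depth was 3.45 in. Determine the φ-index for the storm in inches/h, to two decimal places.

Only the 5 blocks with intensity above φ contribute runoff: 1.7, 1, 1.1, 1.1, 0.8 in/h.
Σ(I−φ)·Δt = d  ⇒  (1.7+1+1.1+1.1+0.8 − 5φ)·1 = 3.45
φ = (5.700 − 3.45/1) / 5 = 0.45 in/h.

φ ≈ 0.45 in/h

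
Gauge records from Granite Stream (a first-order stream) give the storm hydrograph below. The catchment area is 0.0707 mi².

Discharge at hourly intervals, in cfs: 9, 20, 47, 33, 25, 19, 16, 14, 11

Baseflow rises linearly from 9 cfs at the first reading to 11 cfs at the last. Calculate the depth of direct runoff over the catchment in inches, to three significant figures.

d ≈ 2.28 in

Direct runoff: 0.00, 10.75, 37.50, 23.25, 15.00, 8.75, 5.50, 3.25, 0.00 cfs; ΣQ_DR = 104.0 cfs.
V = ΣQ_DR · Δt = 104.0 × 3600 s = 3.744 × 10^5 ft³.
Over A = 0.0707 mi², depth = V / A = 2.28 in.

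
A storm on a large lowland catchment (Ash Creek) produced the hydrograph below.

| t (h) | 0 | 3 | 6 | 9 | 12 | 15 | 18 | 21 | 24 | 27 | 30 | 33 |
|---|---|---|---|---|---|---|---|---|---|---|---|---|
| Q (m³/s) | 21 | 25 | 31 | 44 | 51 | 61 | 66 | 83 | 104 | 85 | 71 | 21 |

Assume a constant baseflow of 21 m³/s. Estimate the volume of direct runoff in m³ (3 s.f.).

V ≈ 4.44 × 10^6 m³

Direct-runoff ordinates (Q − Q_b): 0.0, 4.0, 10.0, 23.0, 30.0, 40.0, 45.0, 62.0, 83.0, 64.0, 50.0, 0.0 m³/s.
ΣQ_DR = 411.0 m³/s.
With Δt = 3 h = 10800 s, V = ΣQ_DR · Δt = 411.0 × 10800 = 4.44 × 10^6 m³.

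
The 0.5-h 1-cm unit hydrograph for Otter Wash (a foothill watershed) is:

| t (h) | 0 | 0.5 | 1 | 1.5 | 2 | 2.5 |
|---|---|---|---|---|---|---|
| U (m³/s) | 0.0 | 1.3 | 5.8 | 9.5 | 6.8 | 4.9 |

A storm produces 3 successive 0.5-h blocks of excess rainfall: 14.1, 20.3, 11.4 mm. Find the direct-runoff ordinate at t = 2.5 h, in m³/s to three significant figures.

By discrete convolution, Q_j = Σ (P_i / 10 mm) · U_{j−i}.
At t = 2.5 h (j=5): Q = (14.1/10)·4.9 + (20.3/10)·6.8 + (11.4/10)·9.5 = 31.5 m³/s.

Q ≈ 31.5 m³/s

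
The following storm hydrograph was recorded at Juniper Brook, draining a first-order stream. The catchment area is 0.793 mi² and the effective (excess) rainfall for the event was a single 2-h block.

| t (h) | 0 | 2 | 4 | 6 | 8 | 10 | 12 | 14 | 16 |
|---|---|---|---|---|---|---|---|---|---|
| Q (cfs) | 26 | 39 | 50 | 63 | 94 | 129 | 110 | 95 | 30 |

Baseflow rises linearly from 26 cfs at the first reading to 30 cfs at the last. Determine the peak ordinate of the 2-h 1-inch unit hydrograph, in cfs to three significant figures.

Direct runoff: 0.00, 12.50, 23.00, 35.50, 66.00, 100.50, 81.00, 65.50, 0.00 cfs; ΣQ_DR = 384.0 cfs, peak = 100.50 cfs.
Runoff depth d = ΣQ_DR·Δt / A = 384.0 × 7200 / (0.793 mi²) = 1.501 in.
The 1-inch UH is the DRH scaled by (1 in)/d, so U_p = 100.50 × 1/1.501 = 67.0 cfs.

U_p ≈ 67.0 cfs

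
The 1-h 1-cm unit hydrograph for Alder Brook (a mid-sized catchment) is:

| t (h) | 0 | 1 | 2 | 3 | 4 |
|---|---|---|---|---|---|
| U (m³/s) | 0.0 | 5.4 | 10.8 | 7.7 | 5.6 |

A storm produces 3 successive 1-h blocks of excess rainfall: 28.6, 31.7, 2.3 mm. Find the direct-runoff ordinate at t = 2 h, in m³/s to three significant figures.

By discrete convolution, Q_j = Σ (P_i / 10 mm) · U_{j−i}.
At t = 2 h (j=2): Q = (28.6/10)·10.8 + (31.7/10)·5.4 + (2.3/10)·0.0 = 48.0 m³/s.

Q ≈ 48.0 m³/s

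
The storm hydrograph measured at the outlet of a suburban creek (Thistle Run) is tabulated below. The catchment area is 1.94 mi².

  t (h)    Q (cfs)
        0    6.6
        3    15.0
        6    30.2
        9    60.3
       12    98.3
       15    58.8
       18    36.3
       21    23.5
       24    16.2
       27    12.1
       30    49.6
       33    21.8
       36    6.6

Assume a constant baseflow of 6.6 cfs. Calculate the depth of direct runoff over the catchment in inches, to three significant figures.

Direct runoff: 0.0, 8.4, 23.6, 53.7, 91.7, 52.2, 29.7, 16.9, 9.6, 5.5, 43.0, 15.2, 0.0 cfs; ΣQ_DR = 349.5 cfs.
V = ΣQ_DR · Δt = 349.5 × 10800 s = 3.775 × 10^6 ft³.
Over A = 1.94 mi², depth = V / A = 0.837 in.

d ≈ 0.837 in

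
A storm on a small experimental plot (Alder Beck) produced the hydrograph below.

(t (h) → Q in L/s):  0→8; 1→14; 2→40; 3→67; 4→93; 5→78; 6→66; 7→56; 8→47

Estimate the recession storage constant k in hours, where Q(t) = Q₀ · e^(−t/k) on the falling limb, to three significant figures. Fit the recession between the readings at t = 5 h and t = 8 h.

On the falling limb, Q drops from 78 to 47 L/s between t = 5 h and t = 8 h (Δt = 3 h).
k = −Δt / ln(Q₂/Q₁) = −3 / ln(47/78) = 5.92 h.

k ≈ 5.92 h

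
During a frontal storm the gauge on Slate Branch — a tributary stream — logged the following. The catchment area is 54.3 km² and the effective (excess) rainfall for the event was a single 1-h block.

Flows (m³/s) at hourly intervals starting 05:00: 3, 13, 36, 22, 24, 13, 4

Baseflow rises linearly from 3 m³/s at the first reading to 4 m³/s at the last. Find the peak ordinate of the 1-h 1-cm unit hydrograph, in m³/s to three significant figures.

U_p ≈ 54.4 m³/s

Direct runoff: 0.00, 9.83, 32.67, 18.50, 20.33, 9.17, 0.00 m³/s; ΣQ_DR = 90.50 m³/s, peak = 32.67 m³/s.
Runoff depth d = ΣQ_DR·Δt / A = 90.50 × 3600 / (54.3 km²) = 6.000 mm.
The 1-cm UH is the DRH scaled by (10 mm)/d, so U_p = 32.67 × 10/6.000 = 54.4 m³/s.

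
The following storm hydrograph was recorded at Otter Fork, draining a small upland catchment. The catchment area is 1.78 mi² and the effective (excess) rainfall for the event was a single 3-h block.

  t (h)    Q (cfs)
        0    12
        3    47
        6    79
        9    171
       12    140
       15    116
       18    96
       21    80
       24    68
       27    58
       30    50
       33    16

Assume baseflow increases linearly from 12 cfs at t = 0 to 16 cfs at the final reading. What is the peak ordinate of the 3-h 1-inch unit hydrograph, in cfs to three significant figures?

Direct runoff: 0.00, 34.64, 66.27, 157.91, 126.55, 102.18, 81.82, 65.45, 53.09, 42.73, 34.36, 0.00 cfs; ΣQ_DR = 765.0 cfs, peak = 157.91 cfs.
Runoff depth d = ΣQ_DR·Δt / A = 765.0 × 10800 / (1.78 mi²) = 1.998 in.
The 1-inch UH is the DRH scaled by (1 in)/d, so U_p = 157.91 × 1/1.998 = 79.0 cfs.

U_p ≈ 79.0 cfs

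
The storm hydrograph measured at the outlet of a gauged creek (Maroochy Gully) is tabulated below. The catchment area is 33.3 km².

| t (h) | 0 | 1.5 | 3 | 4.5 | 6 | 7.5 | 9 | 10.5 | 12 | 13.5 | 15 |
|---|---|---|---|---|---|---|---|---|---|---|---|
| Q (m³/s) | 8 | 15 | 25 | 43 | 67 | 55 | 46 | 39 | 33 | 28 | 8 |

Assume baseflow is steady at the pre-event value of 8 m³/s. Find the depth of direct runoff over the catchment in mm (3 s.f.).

d ≈ 45.2 mm

Direct runoff: 0.0, 7.0, 17.0, 35.0, 59.0, 47.0, 38.0, 31.0, 25.0, 20.0, 0.0 m³/s; ΣQ_DR = 279.0 m³/s.
V = ΣQ_DR · Δt = 279.0 × 5400 s = 1.507 × 10^6 m³.
Over A = 33.3 km², depth = V / A = 45.2 mm.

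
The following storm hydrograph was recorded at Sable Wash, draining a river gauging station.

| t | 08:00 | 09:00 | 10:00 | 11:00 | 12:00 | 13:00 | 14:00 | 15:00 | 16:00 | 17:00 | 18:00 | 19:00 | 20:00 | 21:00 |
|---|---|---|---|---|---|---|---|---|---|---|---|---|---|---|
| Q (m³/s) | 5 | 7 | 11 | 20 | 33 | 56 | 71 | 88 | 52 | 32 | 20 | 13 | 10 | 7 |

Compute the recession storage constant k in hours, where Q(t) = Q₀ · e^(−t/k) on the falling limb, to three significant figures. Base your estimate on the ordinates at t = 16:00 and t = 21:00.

k ≈ 2.49 h

On the falling limb, Q drops from 52 to 7 m³/s between t = 16:00 and t = 21:00 (Δt = 5 h).
k = −Δt / ln(Q₂/Q₁) = −5 / ln(7/52) = 2.49 h.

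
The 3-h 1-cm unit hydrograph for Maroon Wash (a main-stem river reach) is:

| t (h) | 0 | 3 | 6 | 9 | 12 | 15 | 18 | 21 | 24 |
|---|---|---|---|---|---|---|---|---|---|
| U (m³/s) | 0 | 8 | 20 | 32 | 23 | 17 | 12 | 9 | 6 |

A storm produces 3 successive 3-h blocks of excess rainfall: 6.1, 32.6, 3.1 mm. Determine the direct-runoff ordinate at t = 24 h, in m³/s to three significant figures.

By discrete convolution, Q_j = Σ (P_i / 10 mm) · U_{j−i}.
At t = 24 h (j=8): Q = (6.1/10)·6 + (32.6/10)·9 + (3.1/10)·12 = 36.7 m³/s.

Q ≈ 36.7 m³/s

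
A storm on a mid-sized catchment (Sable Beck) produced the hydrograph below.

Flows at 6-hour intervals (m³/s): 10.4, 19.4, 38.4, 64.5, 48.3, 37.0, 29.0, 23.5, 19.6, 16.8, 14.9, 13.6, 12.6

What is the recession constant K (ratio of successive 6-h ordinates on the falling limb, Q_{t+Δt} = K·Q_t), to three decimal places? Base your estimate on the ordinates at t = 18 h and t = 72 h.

K ≈ 0.834

Using the recession-limb readings at t = 18 h and t = 72 h: Q falls from 64.5 to 12.6 m³/s over 9 intervals.
K = (Q₂/Q₁)^(1/9) = (12.6/64.5)^(1/9) = 0.834.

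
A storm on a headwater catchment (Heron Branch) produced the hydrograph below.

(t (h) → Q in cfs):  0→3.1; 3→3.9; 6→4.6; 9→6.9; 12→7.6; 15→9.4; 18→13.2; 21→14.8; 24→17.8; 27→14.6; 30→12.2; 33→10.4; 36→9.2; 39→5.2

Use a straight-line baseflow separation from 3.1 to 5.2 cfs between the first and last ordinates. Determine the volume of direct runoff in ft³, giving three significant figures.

V ≈ 8.08 × 10^5 ft³

Direct-runoff ordinates (Q − Q_b): 0.00, 0.64, 1.18, 3.32, 3.85, 5.49, 9.13, 10.57, 13.41, 10.05, 7.48, 5.52, 4.16, 0.00 cfs.
ΣQ_DR = 74.80 cfs.
With Δt = 3 h = 10800 s, V = ΣQ_DR · Δt = 74.80 × 10800 = 8.08 × 10^5 ft³.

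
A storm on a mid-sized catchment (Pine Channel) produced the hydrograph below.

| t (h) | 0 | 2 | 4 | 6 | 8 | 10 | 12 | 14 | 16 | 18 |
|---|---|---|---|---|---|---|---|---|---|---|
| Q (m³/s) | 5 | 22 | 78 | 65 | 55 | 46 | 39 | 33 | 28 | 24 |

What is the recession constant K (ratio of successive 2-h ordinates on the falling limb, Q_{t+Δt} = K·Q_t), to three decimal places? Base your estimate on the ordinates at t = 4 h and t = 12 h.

K ≈ 0.841

Using the recession-limb readings at t = 4 h and t = 12 h: Q falls from 78 to 39 m³/s over 4 intervals.
K = (Q₂/Q₁)^(1/4) = (39/78)^(1/4) = 0.841.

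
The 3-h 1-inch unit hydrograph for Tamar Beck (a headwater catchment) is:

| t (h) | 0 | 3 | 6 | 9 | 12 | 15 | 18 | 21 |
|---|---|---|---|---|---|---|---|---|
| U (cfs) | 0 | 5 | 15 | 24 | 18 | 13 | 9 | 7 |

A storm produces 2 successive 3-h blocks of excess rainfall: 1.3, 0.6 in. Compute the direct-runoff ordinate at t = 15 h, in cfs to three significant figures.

Q ≈ 27.7 cfs

By discrete convolution, Q_j = Σ (P_i / 1 in) · U_{j−i}.
At t = 15 h (j=5): Q = (1.3/1)·13 + (0.6/1)·18 = 27.7 cfs.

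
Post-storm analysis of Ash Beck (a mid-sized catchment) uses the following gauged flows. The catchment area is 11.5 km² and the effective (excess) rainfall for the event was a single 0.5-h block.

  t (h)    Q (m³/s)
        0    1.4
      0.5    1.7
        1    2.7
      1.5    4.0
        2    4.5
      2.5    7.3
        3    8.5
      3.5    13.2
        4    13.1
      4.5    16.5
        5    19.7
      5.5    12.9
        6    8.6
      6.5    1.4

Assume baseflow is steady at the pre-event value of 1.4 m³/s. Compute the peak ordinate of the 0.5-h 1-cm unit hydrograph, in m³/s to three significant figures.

Direct runoff: 0.0, 0.3, 1.3, 2.6, 3.1, 5.9, 7.1, 11.8, 11.7, 15.1, 18.3, 11.5, 7.2, 0.0 m³/s; ΣQ_DR = 95.90 m³/s, peak = 18.3 m³/s.
Runoff depth d = ΣQ_DR·Δt / A = 95.90 × 1800 / (11.5 km²) = 15.01 mm.
The 1-cm UH is the DRH scaled by (10 mm)/d, so U_p = 18.3 × 10/15.01 = 12.2 m³/s.

U_p ≈ 12.2 m³/s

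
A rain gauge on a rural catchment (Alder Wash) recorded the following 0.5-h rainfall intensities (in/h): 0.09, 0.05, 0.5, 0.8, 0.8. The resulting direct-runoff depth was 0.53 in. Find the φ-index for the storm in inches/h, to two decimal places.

φ ≈ 0.35 in/h

Only the 3 blocks with intensity above φ contribute runoff: 0.5, 0.8, 0.8 in/h.
Σ(I−φ)·Δt = d  ⇒  (0.5+0.8+0.8 − 3φ)·0.5 = 0.53
φ = (2.100 − 0.53/0.5) / 3 = 0.35 in/h.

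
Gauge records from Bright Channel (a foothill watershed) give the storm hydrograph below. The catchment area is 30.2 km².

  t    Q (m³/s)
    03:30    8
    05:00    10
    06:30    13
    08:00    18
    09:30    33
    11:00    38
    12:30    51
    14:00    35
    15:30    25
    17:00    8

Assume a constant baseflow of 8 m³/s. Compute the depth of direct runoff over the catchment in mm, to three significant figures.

Direct runoff: 0.0, 2.0, 5.0, 10.0, 25.0, 30.0, 43.0, 27.0, 17.0, 0.0 m³/s; ΣQ_DR = 159.0 m³/s.
V = ΣQ_DR · Δt = 159.0 × 5400 s = 8.586 × 10^5 m³.
Over A = 30.2 km², depth = V / A = 28.4 mm.

d ≈ 28.4 mm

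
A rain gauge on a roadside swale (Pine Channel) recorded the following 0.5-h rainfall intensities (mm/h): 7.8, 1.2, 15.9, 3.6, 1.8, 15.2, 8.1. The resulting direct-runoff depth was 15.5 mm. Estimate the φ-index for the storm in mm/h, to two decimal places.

Only the 4 blocks with intensity above φ contribute runoff: 7.8, 15.9, 15.2, 8.1 mm/h.
Σ(I−φ)·Δt = d  ⇒  (7.8+15.9+15.2+8.1 − 4φ)·0.5 = 15.5
φ = (47.00 − 15.5/0.5) / 4 = 4.00 mm/h.

φ ≈ 4.00 mm/h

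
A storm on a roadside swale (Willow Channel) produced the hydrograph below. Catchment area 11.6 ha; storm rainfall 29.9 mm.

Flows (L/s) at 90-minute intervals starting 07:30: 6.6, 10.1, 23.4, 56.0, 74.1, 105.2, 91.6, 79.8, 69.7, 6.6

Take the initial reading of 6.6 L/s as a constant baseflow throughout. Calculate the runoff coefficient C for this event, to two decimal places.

ΣQ_DR = 457.1 L/s; V = ΣQ_DR·Δt = 2.468 × 10^6 L.
Runoff depth d = V / A = 21.28 mm.
C = d / P = 21.28 / 29.9 = 0.71.

C ≈ 0.71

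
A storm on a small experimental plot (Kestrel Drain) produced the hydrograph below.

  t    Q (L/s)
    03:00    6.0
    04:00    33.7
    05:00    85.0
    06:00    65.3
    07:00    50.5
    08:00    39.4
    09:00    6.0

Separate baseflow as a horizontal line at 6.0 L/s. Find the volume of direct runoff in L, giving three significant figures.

Direct-runoff ordinates (Q − Q_b): 0.0, 27.7, 79.0, 59.3, 44.5, 33.4, 0.0 L/s.
ΣQ_DR = 243.9 L/s.
With Δt = 1 h = 3600 s, V = ΣQ_DR · Δt = 243.9 × 3600 = 8.78 × 10^5 L.

V ≈ 8.78 × 10^5 L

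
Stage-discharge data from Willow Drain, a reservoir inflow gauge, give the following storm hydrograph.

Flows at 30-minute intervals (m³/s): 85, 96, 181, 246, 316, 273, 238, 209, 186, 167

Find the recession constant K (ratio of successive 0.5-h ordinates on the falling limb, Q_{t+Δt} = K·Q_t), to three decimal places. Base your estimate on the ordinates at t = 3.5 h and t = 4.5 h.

K ≈ 0.894

Using the recession-limb readings at t = 3.5 h and t = 4.5 h: Q falls from 209 to 167 m³/s over 2 intervals.
K = (Q₂/Q₁)^(1/2) = (167/209)^(1/2) = 0.894.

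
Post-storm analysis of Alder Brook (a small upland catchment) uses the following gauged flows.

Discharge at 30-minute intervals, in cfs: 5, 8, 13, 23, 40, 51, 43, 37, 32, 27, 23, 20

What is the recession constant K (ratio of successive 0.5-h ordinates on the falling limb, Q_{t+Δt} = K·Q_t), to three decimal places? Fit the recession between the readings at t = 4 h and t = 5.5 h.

Using the recession-limb readings at t = 4 h and t = 5.5 h: Q falls from 32 to 20 cfs over 3 intervals.
K = (Q₂/Q₁)^(1/3) = (20/32)^(1/3) = 0.855.

K ≈ 0.855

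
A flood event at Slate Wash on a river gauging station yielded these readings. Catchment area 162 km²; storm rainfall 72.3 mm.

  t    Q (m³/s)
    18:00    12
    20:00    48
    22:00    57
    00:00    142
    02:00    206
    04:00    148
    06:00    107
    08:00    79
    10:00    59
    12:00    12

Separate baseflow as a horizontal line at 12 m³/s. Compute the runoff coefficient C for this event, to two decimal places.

C ≈ 0.46

ΣQ_DR = 750.0 m³/s; V = ΣQ_DR·Δt = 5.400 × 10^6 m³.
Runoff depth d = V / A = 33.33 mm.
C = d / P = 33.33 / 72.3 = 0.46.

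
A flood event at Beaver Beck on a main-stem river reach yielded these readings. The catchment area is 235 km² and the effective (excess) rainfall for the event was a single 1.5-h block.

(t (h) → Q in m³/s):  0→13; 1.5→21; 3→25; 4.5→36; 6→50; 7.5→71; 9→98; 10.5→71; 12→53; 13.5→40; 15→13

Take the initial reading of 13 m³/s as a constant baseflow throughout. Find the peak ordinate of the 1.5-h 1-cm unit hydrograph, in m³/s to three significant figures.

Direct runoff: 0.0, 8.0, 12.0, 23.0, 37.0, 58.0, 85.0, 58.0, 40.0, 27.0, 0.0 m³/s; ΣQ_DR = 348.0 m³/s, peak = 85.0 m³/s.
Runoff depth d = ΣQ_DR·Δt / A = 348.0 × 5400 / (235 km²) = 7.997 mm.
The 1-cm UH is the DRH scaled by (10 mm)/d, so U_p = 85.0 × 10/7.997 = 106 m³/s.

U_p ≈ 106 m³/s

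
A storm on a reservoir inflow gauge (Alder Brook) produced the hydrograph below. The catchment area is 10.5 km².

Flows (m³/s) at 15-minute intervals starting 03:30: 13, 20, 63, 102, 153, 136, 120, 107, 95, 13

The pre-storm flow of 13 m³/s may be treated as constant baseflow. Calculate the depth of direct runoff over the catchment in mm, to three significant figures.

Direct runoff: 0.0, 7.0, 50.0, 89.0, 140.0, 123.0, 107.0, 94.0, 82.0, 0.0 m³/s; ΣQ_DR = 692.0 m³/s.
V = ΣQ_DR · Δt = 692.0 × 900 s = 6.228 × 10^5 m³.
Over A = 10.5 km², depth = V / A = 59.3 mm.

d ≈ 59.3 mm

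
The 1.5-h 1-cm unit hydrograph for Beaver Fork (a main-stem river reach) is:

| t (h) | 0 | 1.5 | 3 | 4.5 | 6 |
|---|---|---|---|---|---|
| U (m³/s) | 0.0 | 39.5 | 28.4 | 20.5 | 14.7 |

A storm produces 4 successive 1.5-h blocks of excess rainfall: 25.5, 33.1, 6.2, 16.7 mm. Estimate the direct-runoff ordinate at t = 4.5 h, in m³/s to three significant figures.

By discrete convolution, Q_j = Σ (P_i / 10 mm) · U_{j−i}.
At t = 4.5 h (j=3): Q = (25.5/10)·20.5 + (33.1/10)·28.4 + (6.2/10)·39.5 + (16.7/10)·0.0 = 171 m³/s.

Q ≈ 171 m³/s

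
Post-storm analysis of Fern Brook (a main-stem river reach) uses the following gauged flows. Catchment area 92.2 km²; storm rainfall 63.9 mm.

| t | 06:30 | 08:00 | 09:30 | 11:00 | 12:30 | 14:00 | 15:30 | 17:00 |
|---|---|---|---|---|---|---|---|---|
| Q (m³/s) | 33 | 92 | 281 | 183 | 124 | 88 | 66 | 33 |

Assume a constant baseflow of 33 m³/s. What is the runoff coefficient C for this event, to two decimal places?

C ≈ 0.58

ΣQ_DR = 636.0 m³/s; V = ΣQ_DR·Δt = 3.434 × 10^6 m³.
Runoff depth d = V / A = 37.25 mm.
C = d / P = 37.25 / 63.9 = 0.58.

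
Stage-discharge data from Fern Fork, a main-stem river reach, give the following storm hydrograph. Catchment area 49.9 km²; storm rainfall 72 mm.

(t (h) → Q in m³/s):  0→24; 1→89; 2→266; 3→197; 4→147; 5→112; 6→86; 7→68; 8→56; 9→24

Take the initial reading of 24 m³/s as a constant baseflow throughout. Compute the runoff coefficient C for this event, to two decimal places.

C ≈ 0.83

ΣQ_DR = 829.0 m³/s; V = ΣQ_DR·Δt = 2.984 × 10^6 m³.
Runoff depth d = V / A = 59.81 mm.
C = d / P = 59.81 / 72 = 0.83.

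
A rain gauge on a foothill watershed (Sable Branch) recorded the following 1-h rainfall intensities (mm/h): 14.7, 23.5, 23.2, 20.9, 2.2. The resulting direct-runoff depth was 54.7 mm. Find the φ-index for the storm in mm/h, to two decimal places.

φ ≈ 6.90 mm/h

Only the 4 blocks with intensity above φ contribute runoff: 14.7, 23.5, 23.2, 20.9 mm/h.
Σ(I−φ)·Δt = d  ⇒  (14.7+23.5+23.2+20.9 − 4φ)·1 = 54.7
φ = (82.30 − 54.7/1) / 4 = 6.90 mm/h.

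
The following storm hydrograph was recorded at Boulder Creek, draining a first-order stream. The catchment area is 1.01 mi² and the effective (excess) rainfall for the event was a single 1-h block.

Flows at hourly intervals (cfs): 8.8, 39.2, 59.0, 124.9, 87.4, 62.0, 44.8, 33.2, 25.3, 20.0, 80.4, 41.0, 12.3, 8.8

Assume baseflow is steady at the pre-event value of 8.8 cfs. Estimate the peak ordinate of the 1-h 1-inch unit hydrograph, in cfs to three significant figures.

U_p ≈ 144 cfs

Direct runoff: 0.0, 30.4, 50.2, 116.1, 78.6, 53.2, 36.0, 24.4, 16.5, 11.2, 71.6, 32.2, 3.5, 0.0 cfs; ΣQ_DR = 523.9 cfs, peak = 116.1 cfs.
Runoff depth d = ΣQ_DR·Δt / A = 523.9 × 3600 / (1.01 mi²) = 0.8038 in.
The 1-inch UH is the DRH scaled by (1 in)/d, so U_p = 116.1 × 1/0.8038 = 144 cfs.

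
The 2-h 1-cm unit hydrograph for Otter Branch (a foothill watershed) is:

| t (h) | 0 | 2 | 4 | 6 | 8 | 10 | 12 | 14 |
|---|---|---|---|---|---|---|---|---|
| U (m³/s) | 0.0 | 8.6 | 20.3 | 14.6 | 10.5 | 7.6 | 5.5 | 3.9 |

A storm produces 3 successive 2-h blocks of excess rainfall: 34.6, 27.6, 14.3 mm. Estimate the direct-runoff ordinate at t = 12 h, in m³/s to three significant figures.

By discrete convolution, Q_j = Σ (P_i / 10 mm) · U_{j−i}.
At t = 12 h (j=6): Q = (34.6/10)·5.5 + (27.6/10)·7.6 + (14.3/10)·10.5 = 55.0 m³/s.

Q ≈ 55.0 m³/s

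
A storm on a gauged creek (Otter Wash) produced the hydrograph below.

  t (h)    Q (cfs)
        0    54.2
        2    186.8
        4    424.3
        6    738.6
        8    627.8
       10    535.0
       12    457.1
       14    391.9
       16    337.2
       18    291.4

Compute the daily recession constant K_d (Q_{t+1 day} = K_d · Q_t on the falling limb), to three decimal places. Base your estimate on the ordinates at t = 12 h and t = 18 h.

K_d ≈ 0.165

Between t = 12 h and t = 18 h the flow falls from 457.1 to 291.4 cfs over 3×2 h = 6 h.
Per-interval ratio K = (291.4/457.1)^(1/3) = 0.8606; K_d = K^(24/2) = 0.165.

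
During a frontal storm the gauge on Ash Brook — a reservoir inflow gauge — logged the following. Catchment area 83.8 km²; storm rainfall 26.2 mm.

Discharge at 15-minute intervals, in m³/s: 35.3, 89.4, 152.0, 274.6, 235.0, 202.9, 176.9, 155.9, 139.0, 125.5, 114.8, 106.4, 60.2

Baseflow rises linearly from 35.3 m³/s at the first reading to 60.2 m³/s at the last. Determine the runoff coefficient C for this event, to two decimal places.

C ≈ 0.51

ΣQ_DR = 1247 m³/s; V = ΣQ_DR·Δt = 1.122 × 10^6 m³.
Runoff depth d = V / A = 13.39 mm.
C = d / P = 13.39 / 26.2 = 0.51.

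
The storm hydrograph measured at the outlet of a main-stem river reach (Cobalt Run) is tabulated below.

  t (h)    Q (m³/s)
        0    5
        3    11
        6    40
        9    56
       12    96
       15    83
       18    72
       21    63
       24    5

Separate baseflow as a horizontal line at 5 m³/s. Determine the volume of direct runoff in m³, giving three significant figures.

V ≈ 4.17 × 10^6 m³

Direct-runoff ordinates (Q − Q_b): 0.0, 6.0, 35.0, 51.0, 91.0, 78.0, 67.0, 58.0, 0.0 m³/s.
ΣQ_DR = 386.0 m³/s.
With Δt = 3 h = 10800 s, V = ΣQ_DR · Δt = 386.0 × 10800 = 4.17 × 10^6 m³.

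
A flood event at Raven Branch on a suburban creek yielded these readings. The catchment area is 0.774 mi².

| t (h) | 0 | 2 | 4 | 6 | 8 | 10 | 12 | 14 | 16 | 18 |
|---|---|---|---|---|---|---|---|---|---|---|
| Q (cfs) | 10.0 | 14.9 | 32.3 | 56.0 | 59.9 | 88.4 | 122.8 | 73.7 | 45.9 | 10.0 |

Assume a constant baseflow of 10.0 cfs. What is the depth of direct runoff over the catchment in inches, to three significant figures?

Direct runoff: 0.0, 4.9, 22.3, 46.0, 49.9, 78.4, 112.8, 63.7, 35.9, 0.0 cfs; ΣQ_DR = 413.9 cfs.
V = ΣQ_DR · Δt = 413.9 × 7200 s = 2.980 × 10^6 ft³.
Over A = 0.774 mi², depth = V / A = 1.66 in.

d ≈ 1.66 in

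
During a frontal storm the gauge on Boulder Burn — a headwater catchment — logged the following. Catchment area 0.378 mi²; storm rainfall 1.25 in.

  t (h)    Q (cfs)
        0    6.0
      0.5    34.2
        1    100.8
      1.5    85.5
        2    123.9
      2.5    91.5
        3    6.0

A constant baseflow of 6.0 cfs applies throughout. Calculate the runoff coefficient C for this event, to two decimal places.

ΣQ_DR = 405.9 cfs; V = ΣQ_DR·Δt = 7.306 × 10^5 ft³.
Runoff depth d = V / A = 0.8320 in.
C = d / P = 0.8320 / 1.25 = 0.67.

C ≈ 0.67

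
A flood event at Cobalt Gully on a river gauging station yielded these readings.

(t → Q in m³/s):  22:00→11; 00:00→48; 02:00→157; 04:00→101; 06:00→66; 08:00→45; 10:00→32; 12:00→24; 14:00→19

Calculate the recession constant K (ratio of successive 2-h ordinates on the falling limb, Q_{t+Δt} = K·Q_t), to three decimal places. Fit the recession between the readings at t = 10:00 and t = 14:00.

K ≈ 0.771

Using the recession-limb readings at t = 10:00 and t = 14:00: Q falls from 32 to 19 m³/s over 2 intervals.
K = (Q₂/Q₁)^(1/2) = (19/32)^(1/2) = 0.771.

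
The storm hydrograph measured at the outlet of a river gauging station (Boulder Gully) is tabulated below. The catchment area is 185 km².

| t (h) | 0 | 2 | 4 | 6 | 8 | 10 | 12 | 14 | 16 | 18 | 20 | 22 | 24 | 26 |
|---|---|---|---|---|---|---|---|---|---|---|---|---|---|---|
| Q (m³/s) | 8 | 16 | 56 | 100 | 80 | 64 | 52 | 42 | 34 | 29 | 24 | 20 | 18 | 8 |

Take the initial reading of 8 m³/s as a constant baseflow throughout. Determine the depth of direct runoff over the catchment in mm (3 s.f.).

d ≈ 17.1 mm

Direct runoff: 0.0, 8.0, 48.0, 92.0, 72.0, 56.0, 44.0, 34.0, 26.0, 21.0, 16.0, 12.0, 10.0, 0.0 m³/s; ΣQ_DR = 439.0 m³/s.
V = ΣQ_DR · Δt = 439.0 × 7200 s = 3.161 × 10^6 m³.
Over A = 185 km², depth = V / A = 17.1 mm.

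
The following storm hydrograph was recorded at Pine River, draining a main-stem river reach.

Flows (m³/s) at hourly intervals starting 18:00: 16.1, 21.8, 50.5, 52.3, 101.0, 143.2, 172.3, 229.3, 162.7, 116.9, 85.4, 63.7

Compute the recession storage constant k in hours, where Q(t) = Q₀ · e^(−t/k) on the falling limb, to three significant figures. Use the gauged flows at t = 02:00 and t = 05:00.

k ≈ 3.20 h

On the falling limb, Q drops from 162.7 to 63.7 m³/s between t = 02:00 and t = 05:00 (Δt = 3 h).
k = −Δt / ln(Q₂/Q₁) = −3 / ln(63.7/162.7) = 3.20 h.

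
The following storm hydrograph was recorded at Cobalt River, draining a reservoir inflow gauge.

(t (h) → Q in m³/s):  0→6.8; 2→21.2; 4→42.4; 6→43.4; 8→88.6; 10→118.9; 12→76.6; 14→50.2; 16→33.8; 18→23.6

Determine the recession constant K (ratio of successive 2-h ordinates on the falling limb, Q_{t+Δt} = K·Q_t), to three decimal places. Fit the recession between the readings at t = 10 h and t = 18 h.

Using the recession-limb readings at t = 10 h and t = 18 h: Q falls from 118.9 to 23.6 m³/s over 4 intervals.
K = (Q₂/Q₁)^(1/4) = (23.6/118.9)^(1/4) = 0.667.

K ≈ 0.667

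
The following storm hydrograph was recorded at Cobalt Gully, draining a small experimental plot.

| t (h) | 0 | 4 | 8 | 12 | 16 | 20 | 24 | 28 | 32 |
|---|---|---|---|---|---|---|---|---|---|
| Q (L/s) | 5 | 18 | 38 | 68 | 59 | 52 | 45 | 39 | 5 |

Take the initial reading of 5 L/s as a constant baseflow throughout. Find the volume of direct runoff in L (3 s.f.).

V ≈ 4.09 × 10^6 L

Direct-runoff ordinates (Q − Q_b): 0.0, 13.0, 33.0, 63.0, 54.0, 47.0, 40.0, 34.0, 0.0 L/s.
ΣQ_DR = 284.0 L/s.
With Δt = 4 h = 14400 s, V = ΣQ_DR · Δt = 284.0 × 14400 = 4.09 × 10^6 L.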